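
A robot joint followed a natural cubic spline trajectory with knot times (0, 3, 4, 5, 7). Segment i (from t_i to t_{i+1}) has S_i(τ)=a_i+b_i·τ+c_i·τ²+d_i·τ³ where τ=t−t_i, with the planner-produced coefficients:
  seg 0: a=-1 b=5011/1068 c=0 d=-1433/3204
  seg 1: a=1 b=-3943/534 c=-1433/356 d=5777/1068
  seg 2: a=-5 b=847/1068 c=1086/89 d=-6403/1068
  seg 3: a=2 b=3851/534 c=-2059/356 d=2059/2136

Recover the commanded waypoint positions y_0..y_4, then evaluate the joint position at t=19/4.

y_0=-1 y_1=1 y_2=-5 y_3=2 y_4=1
S(19/4) = -1611/22784

y_0 = S_0(0) = a_0 = -1
y_1 = S_1(0) = a_1 = 1
y_2 = S_2(0) = a_2 = -5
y_3 = S_3(0) = a_3 = 2
y_4 = S_3(2) = 1
t_q=19/4 is in segment 2 (τ=3/4); S_2(τ)=-1611/22784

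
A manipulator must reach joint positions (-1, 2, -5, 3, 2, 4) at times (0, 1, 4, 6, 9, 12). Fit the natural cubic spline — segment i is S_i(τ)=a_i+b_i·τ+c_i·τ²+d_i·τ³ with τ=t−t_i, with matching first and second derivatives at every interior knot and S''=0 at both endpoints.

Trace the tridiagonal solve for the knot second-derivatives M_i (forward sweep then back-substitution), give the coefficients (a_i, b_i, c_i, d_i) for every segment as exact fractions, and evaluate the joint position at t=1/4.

Δ: Δ0=3, Δ1=-7/3, Δ2=4, Δ3=-1/3, Δ4=2/3
row 1: diag=8, rhs=-32; c'=3/8, d'=-4
row 2: denom=10−3·3/8=71/8; d'=(38−3·-4)/(71/8)=400/71
row 3: denom=10−2·16/71=678/71; d'=(-26−2·400/71)/(678/71)=-441/113
row 4: denom=12−3·71/226=2499/226; d'=(6−3·-441/113)/(2499/226)=1334/833
back: M4=1334/833
back: M3=-441/113−71/226·1334/833=-3670/833
back: M2=400/71−16/71·-3670/833=5520/833
back: M1=-4−3/8·5520/833=-5402/833
M: M0=0, M1=-5402/833, M2=5520/833, M3=-3670/833, M4=1334/833, M5=0
seg 0: a=-1, c=M0/2=0, d=(M1−M0)/(6·1)=-2701/2499, b=Δ0−h0·(2M0+M1)/6=10198/2499
seg 1: a=2, c=M1/2=-2701/833, d=(M2−M1)/(6·3)=5461/7497, b=Δ1−h1·(2M1+M2)/6=2095/2499
seg 2: a=-5, c=M2/2=2760/833, d=(M3−M2)/(6·2)=-4595/4998, b=Δ2−h2·(2M2+M3)/6=2626/2499
seg 3: a=3, c=M3/2=-1835/833, d=(M4−M3)/(6·3)=278/833, b=Δ3−h3·(2M3+M4)/6=1168/357
seg 4: a=2, c=M4/2=667/833, d=(M5−M4)/(6·3)=-667/7497, b=Δ4−h4·(2M4+M5)/6=-2336/2499
t_q=1/4 → seg 0, τ=1/4; S=-1+10198/2499·τ+0·τ²+-2701/2499·τ³=177/53312

  seg 0: a=-1 b=10198/2499 c=0 d=-2701/2499
  seg 1: a=2 b=2095/2499 c=-2701/833 d=5461/7497
  seg 2: a=-5 b=2626/2499 c=2760/833 d=-4595/4998
  seg 3: a=3 b=1168/357 c=-1835/833 d=278/833
  seg 4: a=2 b=-2336/2499 c=667/833 d=-667/7497
S(1/4) = 177/53312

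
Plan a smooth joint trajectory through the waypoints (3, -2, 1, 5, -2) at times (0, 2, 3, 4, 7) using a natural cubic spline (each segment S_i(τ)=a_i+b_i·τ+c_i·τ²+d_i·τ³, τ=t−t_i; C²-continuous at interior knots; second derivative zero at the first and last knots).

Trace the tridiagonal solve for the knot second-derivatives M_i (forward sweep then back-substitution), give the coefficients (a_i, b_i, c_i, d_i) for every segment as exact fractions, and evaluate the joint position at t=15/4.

Δ: Δ0=-5/2, Δ1=3, Δ2=4, Δ3=-7/3
row 1: diag=6, rhs=33; c'=1/6, d'=11/2
row 2: denom=4−1·1/6=23/6; d'=(6−1·11/2)/(23/6)=3/23
row 3: denom=8−1·6/23=178/23; d'=(-38−1·3/23)/(178/23)=-877/178
back: M3=-877/178
back: M2=3/23−6/23·-877/178=126/89
back: M1=11/2−1/6·126/89=937/178
M: M0=0, M1=937/178, M2=126/89, M3=-877/178, M4=0
seg 0: a=3, c=M0/2=0, d=(M1−M0)/(6·2)=937/2136, b=Δ0−h0·(2M0+M1)/6=-1136/267
seg 1: a=-2, c=M1/2=937/356, d=(M2−M1)/(6·1)=-685/1068, b=Δ1−h1·(2M1+M2)/6=539/534
seg 2: a=1, c=M2/2=63/89, d=(M3−M2)/(6·1)=-1129/1068, b=Δ2−h2·(2M2+M3)/6=4645/1068
seg 3: a=5, c=M3/2=-877/356, d=(M4−M3)/(6·3)=877/3204, b=Δ3−h3·(2M3+M4)/6=1385/534
t_q=15/4 → seg 2, τ=3/4; S=1+4645/1068·τ+63/89·τ²+-1129/1068·τ³=96015/22784

  seg 0: a=3 b=-1136/267 c=0 d=937/2136
  seg 1: a=-2 b=539/534 c=937/356 d=-685/1068
  seg 2: a=1 b=4645/1068 c=63/89 d=-1129/1068
  seg 3: a=5 b=1385/534 c=-877/356 d=877/3204
S(15/4) = 96015/22784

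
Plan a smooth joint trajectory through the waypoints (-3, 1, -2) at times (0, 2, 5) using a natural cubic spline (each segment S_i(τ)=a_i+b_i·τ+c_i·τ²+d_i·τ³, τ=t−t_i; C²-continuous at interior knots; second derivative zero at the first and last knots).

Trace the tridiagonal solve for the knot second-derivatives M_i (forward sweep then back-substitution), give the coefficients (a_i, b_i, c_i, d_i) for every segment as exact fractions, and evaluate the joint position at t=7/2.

Δ: Δ0=2, Δ1=-1
row 1: diag=10, rhs=-18; c'=3/10, d'=-9/5
back: M1=-9/5
M: M0=0, M1=-9/5, M2=0
seg 0: a=-3, c=M0/2=0, d=(M1−M0)/(6·2)=-3/20, b=Δ0−h0·(2M0+M1)/6=13/5
seg 1: a=1, c=M1/2=-9/10, d=(M2−M1)/(6·3)=1/10, b=Δ1−h1·(2M1+M2)/6=4/5
t_q=7/2 → seg 1, τ=3/2; S=1+4/5·τ+-9/10·τ²+1/10·τ³=41/80

  seg 0: a=-3 b=13/5 c=0 d=-3/20
  seg 1: a=1 b=4/5 c=-9/10 d=1/10
S(7/2) = 41/80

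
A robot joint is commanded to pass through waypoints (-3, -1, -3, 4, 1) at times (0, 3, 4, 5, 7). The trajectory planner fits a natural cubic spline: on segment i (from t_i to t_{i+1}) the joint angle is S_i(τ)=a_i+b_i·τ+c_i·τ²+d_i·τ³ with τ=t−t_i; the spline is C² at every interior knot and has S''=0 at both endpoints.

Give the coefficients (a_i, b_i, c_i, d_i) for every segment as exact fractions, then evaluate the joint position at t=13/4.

  seg 0: a=-3 b=2941/1068 c=0 d=-743/3204
  seg 1: a=-1 b=-1873/534 c=-743/356 d=3839/1068
  seg 2: a=-3 b=3313/1068 c=774/89 d=-5125/1068
  seg 3: a=4 b=3257/534 c=-2029/356 d=2029/2136
S(13/4) = -44455/22784

Δ: Δ0=2/3, Δ1=-2, Δ2=7, Δ3=-3/2
row 1: diag=8, rhs=-16; c'=1/8, d'=-2
row 2: denom=4−1·1/8=31/8; d'=(54−1·-2)/(31/8)=448/31
row 3: denom=6−1·8/31=178/31; d'=(-51−1·448/31)/(178/31)=-2029/178
back: M3=-2029/178
back: M2=448/31−8/31·-2029/178=1548/89
back: M1=-2−1/8·1548/89=-743/178
M: M0=0, M1=-743/178, M2=1548/89, M3=-2029/178, M4=0
seg 0: a=-3, c=M0/2=0, d=(M1−M0)/(6·3)=-743/3204, b=Δ0−h0·(2M0+M1)/6=2941/1068
seg 1: a=-1, c=M1/2=-743/356, d=(M2−M1)/(6·1)=3839/1068, b=Δ1−h1·(2M1+M2)/6=-1873/534
seg 2: a=-3, c=M2/2=774/89, d=(M3−M2)/(6·1)=-5125/1068, b=Δ2−h2·(2M2+M3)/6=3313/1068
seg 3: a=4, c=M3/2=-2029/356, d=(M4−M3)/(6·2)=2029/2136, b=Δ3−h3·(2M3+M4)/6=3257/534
t_q=13/4 → seg 1, τ=1/4; S=-1+-1873/534·τ+-743/356·τ²+3839/1068·τ³=-44455/22784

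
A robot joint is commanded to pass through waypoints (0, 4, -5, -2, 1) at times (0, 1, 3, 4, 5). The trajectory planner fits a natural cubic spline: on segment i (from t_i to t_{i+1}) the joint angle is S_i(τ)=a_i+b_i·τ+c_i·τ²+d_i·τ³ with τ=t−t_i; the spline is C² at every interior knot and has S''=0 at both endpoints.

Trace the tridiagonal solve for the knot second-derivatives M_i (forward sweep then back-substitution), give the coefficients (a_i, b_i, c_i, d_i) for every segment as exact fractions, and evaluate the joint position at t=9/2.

  seg 0: a=0 b=1487/244 c=0 d=-511/244
  seg 1: a=4 b=-23/122 c=-1533/244 d=1007/488
  seg 2: a=-5 b=-34/61 c=372/61 d=-155/61
  seg 3: a=-2 b=245/61 c=-93/61 d=31/61
S(9/2) = -151/488

Δ: Δ0=4, Δ1=-9/2, Δ2=3, Δ3=3
row 1: diag=6, rhs=-51; c'=1/3, d'=-17/2
row 2: denom=6−2·1/3=16/3; d'=(45−2·-17/2)/(16/3)=93/8
row 3: denom=4−1·3/16=61/16; d'=(0−1·93/8)/(61/16)=-186/61
back: M3=-186/61
back: M2=93/8−3/16·-186/61=744/61
back: M1=-17/2−1/3·744/61=-1533/122
M: M0=0, M1=-1533/122, M2=744/61, M3=-186/61, M4=0
seg 0: a=0, c=M0/2=0, d=(M1−M0)/(6·1)=-511/244, b=Δ0−h0·(2M0+M1)/6=1487/244
seg 1: a=4, c=M1/2=-1533/244, d=(M2−M1)/(6·2)=1007/488, b=Δ1−h1·(2M1+M2)/6=-23/122
seg 2: a=-5, c=M2/2=372/61, d=(M3−M2)/(6·1)=-155/61, b=Δ2−h2·(2M2+M3)/6=-34/61
seg 3: a=-2, c=M3/2=-93/61, d=(M4−M3)/(6·1)=31/61, b=Δ3−h3·(2M3+M4)/6=245/61
t_q=9/2 → seg 3, τ=1/2; S=-2+245/61·τ+-93/61·τ²+31/61·τ³=-151/488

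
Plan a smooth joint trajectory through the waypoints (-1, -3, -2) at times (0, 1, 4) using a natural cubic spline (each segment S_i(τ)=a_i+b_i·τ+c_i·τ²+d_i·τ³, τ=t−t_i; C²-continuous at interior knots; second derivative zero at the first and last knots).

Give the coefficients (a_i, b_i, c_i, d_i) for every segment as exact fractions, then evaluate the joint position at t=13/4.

  seg 0: a=-1 b=-55/24 c=0 d=7/24
  seg 1: a=-3 b=-17/12 c=7/8 d=-7/72
S(13/4) = -1467/512

Δ: Δ0=-2, Δ1=1/3
row 1: diag=8, rhs=14; c'=3/8, d'=7/4
back: M1=7/4
M: M0=0, M1=7/4, M2=0
seg 0: a=-1, c=M0/2=0, d=(M1−M0)/(6·1)=7/24, b=Δ0−h0·(2M0+M1)/6=-55/24
seg 1: a=-3, c=M1/2=7/8, d=(M2−M1)/(6·3)=-7/72, b=Δ1−h1·(2M1+M2)/6=-17/12
t_q=13/4 → seg 1, τ=9/4; S=-3+-17/12·τ+7/8·τ²+-7/72·τ³=-1467/512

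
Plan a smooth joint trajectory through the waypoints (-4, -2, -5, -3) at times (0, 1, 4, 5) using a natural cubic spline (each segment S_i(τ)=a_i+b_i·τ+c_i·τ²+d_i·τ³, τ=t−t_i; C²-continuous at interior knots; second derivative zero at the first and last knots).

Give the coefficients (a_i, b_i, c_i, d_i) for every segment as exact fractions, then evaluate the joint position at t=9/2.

Δ: Δ0=2, Δ1=-1, Δ2=2
row 1: diag=8, rhs=-18; c'=3/8, d'=-9/4
row 2: denom=8−3·3/8=55/8; d'=(18−3·-9/4)/(55/8)=18/5
back: M2=18/5
back: M1=-9/4−3/8·18/5=-18/5
M: M0=0, M1=-18/5, M2=18/5, M3=0
seg 0: a=-4, c=M0/2=0, d=(M1−M0)/(6·1)=-3/5, b=Δ0−h0·(2M0+M1)/6=13/5
seg 1: a=-2, c=M1/2=-9/5, d=(M2−M1)/(6·3)=2/5, b=Δ1−h1·(2M1+M2)/6=4/5
seg 2: a=-5, c=M2/2=9/5, d=(M3−M2)/(6·1)=-3/5, b=Δ2−h2·(2M2+M3)/6=4/5
t_q=9/2 → seg 2, τ=1/2; S=-5+4/5·τ+9/5·τ²+-3/5·τ³=-169/40

  seg 0: a=-4 b=13/5 c=0 d=-3/5
  seg 1: a=-2 b=4/5 c=-9/5 d=2/5
  seg 2: a=-5 b=4/5 c=9/5 d=-3/5
S(9/2) = -169/40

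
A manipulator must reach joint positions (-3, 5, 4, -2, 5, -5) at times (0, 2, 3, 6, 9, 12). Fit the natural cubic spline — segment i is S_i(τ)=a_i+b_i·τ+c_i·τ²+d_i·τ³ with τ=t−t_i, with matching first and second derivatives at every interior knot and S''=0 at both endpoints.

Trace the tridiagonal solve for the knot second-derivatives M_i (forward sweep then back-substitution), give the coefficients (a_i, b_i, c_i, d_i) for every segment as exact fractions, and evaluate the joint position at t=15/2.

Δ: Δ0=4, Δ1=-1, Δ2=-2, Δ3=7/3, Δ4=-10/3
row 1: diag=6, rhs=-30; c'=1/6, d'=-5
row 2: denom=8−1·1/6=47/6; d'=(-6−1·-5)/(47/6)=-6/47
row 3: denom=12−3·18/47=510/47; d'=(26−3·-6/47)/(510/47)=124/51
row 4: denom=12−3·47/170=1899/170; d'=(-34−3·124/51)/(1899/170)=-780/211
back: M4=-780/211
back: M3=124/51−47/170·-780/211=2186/633
back: M2=-6/47−18/47·2186/633=-306/211
back: M1=-5−1/6·-306/211=-1004/211
M: M0=0, M1=-1004/211, M2=-306/211, M3=2186/633, M4=-780/211, M5=0
seg 0: a=-3, c=M0/2=0, d=(M1−M0)/(6·2)=-251/633, b=Δ0−h0·(2M0+M1)/6=3536/633
seg 1: a=5, c=M1/2=-502/211, d=(M2−M1)/(6·1)=349/633, b=Δ1−h1·(2M1+M2)/6=524/633
seg 2: a=4, c=M2/2=-153/211, d=(M3−M2)/(6·3)=1552/5697, b=Δ2−h2·(2M2+M3)/6=-1441/633
seg 3: a=-2, c=M3/2=1093/633, d=(M4−M3)/(6·3)=-2263/5697, b=Δ3−h3·(2M3+M4)/6=461/633
seg 4: a=5, c=M4/2=-390/211, d=(M5−M4)/(6·3)=130/633, b=Δ4−h4·(2M4+M5)/6=230/633
t_q=15/2 → seg 3, τ=3/2; S=-2+461/633·τ+1093/633·τ²+-2263/5697·τ³=2763/1688

  seg 0: a=-3 b=3536/633 c=0 d=-251/633
  seg 1: a=5 b=524/633 c=-502/211 d=349/633
  seg 2: a=4 b=-1441/633 c=-153/211 d=1552/5697
  seg 3: a=-2 b=461/633 c=1093/633 d=-2263/5697
  seg 4: a=5 b=230/633 c=-390/211 d=130/633
S(15/2) = 2763/1688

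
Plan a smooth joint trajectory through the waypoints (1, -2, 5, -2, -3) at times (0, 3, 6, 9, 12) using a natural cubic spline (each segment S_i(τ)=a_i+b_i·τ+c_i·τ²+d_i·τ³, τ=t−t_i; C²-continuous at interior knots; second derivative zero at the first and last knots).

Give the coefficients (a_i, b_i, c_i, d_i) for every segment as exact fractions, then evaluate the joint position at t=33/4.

  seg 0: a=1 b=-95/42 c=0 d=53/378
  seg 1: a=-2 b=32/21 c=53/42 d=-125/378
  seg 2: a=5 b=1/6 c=-12/7 d=37/126
  seg 3: a=-2 b=-46/21 c=13/14 d=-13/126
S(33/4) = 37/896

Δ: Δ0=-1, Δ1=7/3, Δ2=-7/3, Δ3=-1/3
row 1: diag=12, rhs=20; c'=1/4, d'=5/3
row 2: denom=12−3·1/4=45/4; d'=(-28−3·5/3)/(45/4)=-44/15
row 3: denom=12−3·4/15=56/5; d'=(12−3·-44/15)/(56/5)=13/7
back: M3=13/7
back: M2=-44/15−4/15·13/7=-24/7
back: M1=5/3−1/4·-24/7=53/21
M: M0=0, M1=53/21, M2=-24/7, M3=13/7, M4=0
seg 0: a=1, c=M0/2=0, d=(M1−M0)/(6·3)=53/378, b=Δ0−h0·(2M0+M1)/6=-95/42
seg 1: a=-2, c=M1/2=53/42, d=(M2−M1)/(6·3)=-125/378, b=Δ1−h1·(2M1+M2)/6=32/21
seg 2: a=5, c=M2/2=-12/7, d=(M3−M2)/(6·3)=37/126, b=Δ2−h2·(2M2+M3)/6=1/6
seg 3: a=-2, c=M3/2=13/14, d=(M4−M3)/(6·3)=-13/126, b=Δ3−h3·(2M3+M4)/6=-46/21
t_q=33/4 → seg 2, τ=9/4; S=5+1/6·τ+-12/7·τ²+37/126·τ³=37/896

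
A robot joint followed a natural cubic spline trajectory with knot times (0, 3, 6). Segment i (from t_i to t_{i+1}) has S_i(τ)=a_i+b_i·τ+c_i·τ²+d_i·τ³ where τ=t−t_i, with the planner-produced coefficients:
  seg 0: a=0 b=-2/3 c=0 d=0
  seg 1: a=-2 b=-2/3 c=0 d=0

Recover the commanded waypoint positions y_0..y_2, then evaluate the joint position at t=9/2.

y_0 = S_0(0) = a_0 = 0
y_1 = S_1(0) = a_1 = -2
y_2 = S_1(3) = -4
t_q=9/2 is in segment 1 (τ=3/2); S_1(τ)=-3

y_0=0 y_1=-2 y_2=-4
S(9/2) = -3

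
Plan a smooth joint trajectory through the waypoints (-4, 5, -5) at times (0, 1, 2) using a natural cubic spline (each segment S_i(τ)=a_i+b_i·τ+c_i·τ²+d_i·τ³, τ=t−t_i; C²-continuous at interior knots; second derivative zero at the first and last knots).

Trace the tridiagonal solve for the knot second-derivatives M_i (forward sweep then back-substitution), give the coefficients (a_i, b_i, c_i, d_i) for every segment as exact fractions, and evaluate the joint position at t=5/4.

  seg 0: a=-4 b=55/4 c=0 d=-19/4
  seg 1: a=5 b=-1/2 c=-57/4 d=19/4
S(5/4) = 1039/256

Δ: Δ0=9, Δ1=-10
row 1: diag=4, rhs=-114; c'=1/4, d'=-57/2
back: M1=-57/2
M: M0=0, M1=-57/2, M2=0
seg 0: a=-4, c=M0/2=0, d=(M1−M0)/(6·1)=-19/4, b=Δ0−h0·(2M0+M1)/6=55/4
seg 1: a=5, c=M1/2=-57/4, d=(M2−M1)/(6·1)=19/4, b=Δ1−h1·(2M1+M2)/6=-1/2
t_q=5/4 → seg 1, τ=1/4; S=5+-1/2·τ+-57/4·τ²+19/4·τ³=1039/256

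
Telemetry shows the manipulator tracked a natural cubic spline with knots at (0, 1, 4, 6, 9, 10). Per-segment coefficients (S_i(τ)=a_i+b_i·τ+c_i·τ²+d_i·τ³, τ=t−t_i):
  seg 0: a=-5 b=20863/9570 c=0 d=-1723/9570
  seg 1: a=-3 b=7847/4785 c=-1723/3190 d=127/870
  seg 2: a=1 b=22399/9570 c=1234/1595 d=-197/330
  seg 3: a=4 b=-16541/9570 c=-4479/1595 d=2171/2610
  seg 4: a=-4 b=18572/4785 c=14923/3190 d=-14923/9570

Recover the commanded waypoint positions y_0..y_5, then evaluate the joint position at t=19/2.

y_0=-5 y_1=-3 y_2=1 y_3=4 y_4=-4 y_5=3
S(19/2) = -27683/25520

y_0 = S_0(0) = a_0 = -5
y_1 = S_1(0) = a_1 = -3
y_2 = S_2(0) = a_2 = 1
y_3 = S_3(0) = a_3 = 4
y_4 = S_4(0) = a_4 = -4
y_5 = S_4(1) = 3
t_q=19/2 is in segment 4 (τ=1/2); S_4(τ)=-27683/25520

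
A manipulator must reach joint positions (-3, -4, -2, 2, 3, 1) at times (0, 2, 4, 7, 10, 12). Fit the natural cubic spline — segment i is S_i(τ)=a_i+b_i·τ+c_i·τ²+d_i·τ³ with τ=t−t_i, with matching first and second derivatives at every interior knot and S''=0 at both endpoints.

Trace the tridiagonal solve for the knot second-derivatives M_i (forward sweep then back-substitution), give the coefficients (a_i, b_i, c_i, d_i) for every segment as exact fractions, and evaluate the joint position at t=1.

Δ: Δ0=-1/2, Δ1=1, Δ2=4/3, Δ3=1/3, Δ4=-1
row 1: diag=8, rhs=9; c'=1/4, d'=9/8
row 2: denom=10−2·1/4=19/2; d'=(2−2·9/8)/(19/2)=-1/38
row 3: denom=12−3·6/19=210/19; d'=(-6−3·-1/38)/(210/19)=-15/28
row 4: denom=10−3·19/70=643/70; d'=(-8−3·-15/28)/(643/70)=-895/1286
back: M4=-895/1286
back: M3=-15/28−19/70·-895/1286=-223/643
back: M2=-1/38−6/19·-223/643=107/1286
back: M1=9/8−1/4·107/1286=710/643
M: M0=0, M1=710/643, M2=107/1286, M3=-223/643, M4=-895/1286, M5=0
seg 0: a=-3, c=M0/2=0, d=(M1−M0)/(6·2)=355/3858, b=Δ0−h0·(2M0+M1)/6=-3349/3858
seg 1: a=-4, c=M1/2=355/643, d=(M2−M1)/(6·2)=-1313/15432, b=Δ1−h1·(2M1+M2)/6=911/3858
seg 2: a=-2, c=M2/2=107/2572, d=(M3−M2)/(6·3)=-553/23148, b=Δ2−h2·(2M2+M3)/6=2746/1929
seg 3: a=2, c=M3/2=-223/1286, d=(M4−M3)/(6·3)=-449/23148, b=Δ3−h3·(2M3+M4)/6=7933/7716
seg 4: a=3, c=M4/2=-895/2572, d=(M5−M4)/(6·2)=895/15432, b=Δ4−h4·(2M4+M5)/6=-1034/1929
t_q=1 → seg 0, τ=1; S=-3+-3349/3858·τ+0·τ²+355/3858·τ³=-2428/643

  seg 0: a=-3 b=-3349/3858 c=0 d=355/3858
  seg 1: a=-4 b=911/3858 c=355/643 d=-1313/15432
  seg 2: a=-2 b=2746/1929 c=107/2572 d=-553/23148
  seg 3: a=2 b=7933/7716 c=-223/1286 d=-449/23148
  seg 4: a=3 b=-1034/1929 c=-895/2572 d=895/15432
S(1) = -2428/643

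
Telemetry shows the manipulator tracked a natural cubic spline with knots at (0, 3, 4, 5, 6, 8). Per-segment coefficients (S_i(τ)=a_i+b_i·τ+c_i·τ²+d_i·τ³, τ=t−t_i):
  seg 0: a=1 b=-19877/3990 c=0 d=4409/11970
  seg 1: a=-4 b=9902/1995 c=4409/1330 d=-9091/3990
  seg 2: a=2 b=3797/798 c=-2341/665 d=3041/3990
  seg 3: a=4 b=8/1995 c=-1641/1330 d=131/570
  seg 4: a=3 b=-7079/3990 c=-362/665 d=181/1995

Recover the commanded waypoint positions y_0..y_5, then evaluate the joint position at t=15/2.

y_0=1 y_1=-4 y_2=2 y_3=4 y_4=3 y_5=-2
S(15/2) = -617/1064

y_0 = S_0(0) = a_0 = 1
y_1 = S_1(0) = a_1 = -4
y_2 = S_2(0) = a_2 = 2
y_3 = S_3(0) = a_3 = 4
y_4 = S_4(0) = a_4 = 3
y_5 = S_4(2) = -2
t_q=15/2 is in segment 4 (τ=3/2); S_4(τ)=-617/1064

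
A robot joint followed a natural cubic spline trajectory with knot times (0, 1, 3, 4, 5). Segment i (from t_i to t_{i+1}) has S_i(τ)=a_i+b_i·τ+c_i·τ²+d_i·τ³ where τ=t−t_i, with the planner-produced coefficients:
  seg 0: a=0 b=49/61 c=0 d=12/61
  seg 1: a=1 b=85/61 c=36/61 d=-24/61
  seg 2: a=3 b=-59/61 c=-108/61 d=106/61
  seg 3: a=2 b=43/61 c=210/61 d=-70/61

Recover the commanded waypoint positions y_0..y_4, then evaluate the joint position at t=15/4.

y_0=0 y_1=1 y_2=3 y_3=2 y_4=5
S(15/4) = 3927/1952

y_0 = S_0(0) = a_0 = 0
y_1 = S_1(0) = a_1 = 1
y_2 = S_2(0) = a_2 = 3
y_3 = S_3(0) = a_3 = 2
y_4 = S_3(1) = 5
t_q=15/4 is in segment 2 (τ=3/4); S_2(τ)=3927/1952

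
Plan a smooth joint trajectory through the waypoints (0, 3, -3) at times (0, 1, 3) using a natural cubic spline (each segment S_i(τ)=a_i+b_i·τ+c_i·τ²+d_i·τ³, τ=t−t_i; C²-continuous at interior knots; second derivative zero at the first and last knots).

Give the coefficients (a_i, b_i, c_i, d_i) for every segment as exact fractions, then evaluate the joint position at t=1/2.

  seg 0: a=0 b=4 c=0 d=-1
  seg 1: a=3 b=1 c=-3 d=1/2
S(1/2) = 15/8

Δ: Δ0=3, Δ1=-3
row 1: diag=6, rhs=-36; c'=1/3, d'=-6
back: M1=-6
M: M0=0, M1=-6, M2=0
seg 0: a=0, c=M0/2=0, d=(M1−M0)/(6·1)=-1, b=Δ0−h0·(2M0+M1)/6=4
seg 1: a=3, c=M1/2=-3, d=(M2−M1)/(6·2)=1/2, b=Δ1−h1·(2M1+M2)/6=1
t_q=1/2 → seg 0, τ=1/2; S=0+4·τ+0·τ²+-1·τ³=15/8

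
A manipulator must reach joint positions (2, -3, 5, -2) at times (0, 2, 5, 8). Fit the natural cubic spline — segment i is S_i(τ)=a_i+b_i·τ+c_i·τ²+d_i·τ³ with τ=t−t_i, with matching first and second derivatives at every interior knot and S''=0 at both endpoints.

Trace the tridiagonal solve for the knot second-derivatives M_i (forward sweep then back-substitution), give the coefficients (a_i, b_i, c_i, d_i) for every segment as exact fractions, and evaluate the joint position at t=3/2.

Δ: Δ0=-5/2, Δ1=8/3, Δ2=-7/3
row 1: diag=10, rhs=31; c'=3/10, d'=31/10
row 2: denom=12−3·3/10=111/10; d'=(-30−3·31/10)/(111/10)=-131/37
back: M2=-131/37
back: M1=31/10−3/10·-131/37=154/37
M: M0=0, M1=154/37, M2=-131/37, M3=0
seg 0: a=2, c=M0/2=0, d=(M1−M0)/(6·2)=77/222, b=Δ0−h0·(2M0+M1)/6=-863/222
seg 1: a=-3, c=M1/2=77/37, d=(M2−M1)/(6·3)=-95/222, b=Δ1−h1·(2M1+M2)/6=61/222
seg 2: a=5, c=M2/2=-131/74, d=(M3−M2)/(6·3)=131/666, b=Δ2−h2·(2M2+M3)/6=134/111
t_q=3/2 → seg 0, τ=3/2; S=2+-863/222·τ+0·τ²+77/222·τ³=-1575/592

  seg 0: a=2 b=-863/222 c=0 d=77/222
  seg 1: a=-3 b=61/222 c=77/37 d=-95/222
  seg 2: a=5 b=134/111 c=-131/74 d=131/666
S(3/2) = -1575/592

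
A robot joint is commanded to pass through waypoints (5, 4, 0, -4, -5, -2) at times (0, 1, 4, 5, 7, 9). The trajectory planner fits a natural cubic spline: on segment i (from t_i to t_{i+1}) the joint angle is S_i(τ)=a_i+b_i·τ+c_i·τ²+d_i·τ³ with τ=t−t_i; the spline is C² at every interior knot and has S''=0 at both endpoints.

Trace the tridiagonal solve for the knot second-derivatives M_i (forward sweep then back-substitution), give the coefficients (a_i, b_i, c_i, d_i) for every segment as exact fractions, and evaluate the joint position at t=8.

  seg 0: a=5 b=-1999/1767 c=0 d=232/1767
  seg 1: a=4 b=-1303/1767 c=232/589 d=-349/1767
  seg 2: a=0 b=-6550/1767 c=-815/589 d=1927/1767
  seg 3: a=-4 b=-5659/1767 c=1112/589 d=-3793/14136
  seg 4: a=-5 b=3991/3534 c=655/2356 d=-655/14136
S(8) = -17147/4712

Δ: Δ0=-1, Δ1=-4/3, Δ2=-4, Δ3=-1/2, Δ4=3/2
row 1: diag=8, rhs=-2; c'=3/8, d'=-1/4
row 2: denom=8−3·3/8=55/8; d'=(-16−3·-1/4)/(55/8)=-122/55
row 3: denom=6−1·8/55=322/55; d'=(21−1·-122/55)/(322/55)=1277/322
row 4: denom=8−2·55/161=1178/161; d'=(12−2·1277/322)/(1178/161)=655/1178
back: M4=655/1178
back: M3=1277/322−55/161·655/1178=2224/589
back: M2=-122/55−8/55·2224/589=-1630/589
back: M1=-1/4−3/8·-1630/589=464/589
M: M0=0, M1=464/589, M2=-1630/589, M3=2224/589, M4=655/1178, M5=0
seg 0: a=5, c=M0/2=0, d=(M1−M0)/(6·1)=232/1767, b=Δ0−h0·(2M0+M1)/6=-1999/1767
seg 1: a=4, c=M1/2=232/589, d=(M2−M1)/(6·3)=-349/1767, b=Δ1−h1·(2M1+M2)/6=-1303/1767
seg 2: a=0, c=M2/2=-815/589, d=(M3−M2)/(6·1)=1927/1767, b=Δ2−h2·(2M2+M3)/6=-6550/1767
seg 3: a=-4, c=M3/2=1112/589, d=(M4−M3)/(6·2)=-3793/14136, b=Δ3−h3·(2M3+M4)/6=-5659/1767
seg 4: a=-5, c=M4/2=655/2356, d=(M5−M4)/(6·2)=-655/14136, b=Δ4−h4·(2M4+M5)/6=3991/3534
t_q=8 → seg 4, τ=1; S=-5+3991/3534·τ+655/2356·τ²+-655/14136·τ³=-17147/4712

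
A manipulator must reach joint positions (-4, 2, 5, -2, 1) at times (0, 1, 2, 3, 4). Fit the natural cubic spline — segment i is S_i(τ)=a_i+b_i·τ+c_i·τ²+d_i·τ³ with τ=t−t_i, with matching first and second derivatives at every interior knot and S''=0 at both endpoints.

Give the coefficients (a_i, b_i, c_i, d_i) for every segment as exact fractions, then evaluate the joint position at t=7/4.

  seg 0: a=-4 b=331/56 c=0 d=5/56
  seg 1: a=2 b=173/28 c=15/56 d=-193/56
  seg 2: a=5 b=-29/8 c=-141/14 d=375/56
  seg 3: a=-2 b=-103/28 c=561/56 d=-187/56
S(7/4) = 19105/3584

Δ: Δ0=6, Δ1=3, Δ2=-7, Δ3=3
row 1: diag=4, rhs=-18; c'=1/4, d'=-9/2
row 2: denom=4−1·1/4=15/4; d'=(-60−1·-9/2)/(15/4)=-74/5
row 3: denom=4−1·4/15=56/15; d'=(60−1·-74/5)/(56/15)=561/28
back: M3=561/28
back: M2=-74/5−4/15·561/28=-141/7
back: M1=-9/2−1/4·-141/7=15/28
M: M0=0, M1=15/28, M2=-141/7, M3=561/28, M4=0
seg 0: a=-4, c=M0/2=0, d=(M1−M0)/(6·1)=5/56, b=Δ0−h0·(2M0+M1)/6=331/56
seg 1: a=2, c=M1/2=15/56, d=(M2−M1)/(6·1)=-193/56, b=Δ1−h1·(2M1+M2)/6=173/28
seg 2: a=5, c=M2/2=-141/14, d=(M3−M2)/(6·1)=375/56, b=Δ2−h2·(2M2+M3)/6=-29/8
seg 3: a=-2, c=M3/2=561/56, d=(M4−M3)/(6·1)=-187/56, b=Δ3−h3·(2M3+M4)/6=-103/28
t_q=7/4 → seg 1, τ=3/4; S=2+173/28·τ+15/56·τ²+-193/56·τ³=19105/3584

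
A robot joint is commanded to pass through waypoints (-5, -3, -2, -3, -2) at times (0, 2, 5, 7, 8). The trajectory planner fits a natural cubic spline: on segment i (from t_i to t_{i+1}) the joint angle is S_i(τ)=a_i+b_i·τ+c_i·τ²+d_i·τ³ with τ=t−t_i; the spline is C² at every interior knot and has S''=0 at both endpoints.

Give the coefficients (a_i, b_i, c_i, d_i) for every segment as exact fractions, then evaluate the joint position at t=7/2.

Δ: Δ0=1, Δ1=1/3, Δ2=-1/2, Δ3=1
row 1: diag=10, rhs=-4; c'=3/10, d'=-2/5
row 2: denom=10−3·3/10=91/10; d'=(-5−3·-2/5)/(91/10)=-38/91
row 3: denom=6−2·20/91=506/91; d'=(9−2·-38/91)/(506/91)=895/506
back: M3=895/506
back: M2=-38/91−20/91·895/506=-204/253
back: M1=-2/5−3/10·-204/253=-40/253
M: M0=0, M1=-40/253, M2=-204/253, M3=895/506, M4=0
seg 0: a=-5, c=M0/2=0, d=(M1−M0)/(6·2)=-10/759, b=Δ0−h0·(2M0+M1)/6=799/759
seg 1: a=-3, c=M1/2=-20/253, d=(M2−M1)/(6·3)=-82/2277, b=Δ1−h1·(2M1+M2)/6=679/759
seg 2: a=-2, c=M2/2=-102/253, d=(M3−M2)/(6·2)=1303/6072, b=Δ2−h2·(2M2+M3)/6=-419/759
seg 3: a=-3, c=M3/2=895/1012, d=(M4−M3)/(6·1)=-895/3036, b=Δ3−h3·(2M3+M4)/6=623/1518
t_q=7/2 → seg 1, τ=3/2; S=-3+679/759·τ+-20/253·τ²+-82/2277·τ³=-1981/1012

  seg 0: a=-5 b=799/759 c=0 d=-10/759
  seg 1: a=-3 b=679/759 c=-20/253 d=-82/2277
  seg 2: a=-2 b=-419/759 c=-102/253 d=1303/6072
  seg 3: a=-3 b=623/1518 c=895/1012 d=-895/3036
S(7/2) = -1981/1012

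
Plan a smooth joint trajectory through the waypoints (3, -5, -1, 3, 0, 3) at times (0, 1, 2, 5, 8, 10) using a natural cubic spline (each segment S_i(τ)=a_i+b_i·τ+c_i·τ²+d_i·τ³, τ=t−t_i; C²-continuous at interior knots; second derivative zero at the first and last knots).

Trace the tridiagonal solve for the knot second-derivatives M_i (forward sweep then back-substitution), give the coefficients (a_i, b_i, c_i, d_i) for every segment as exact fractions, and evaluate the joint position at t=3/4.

  seg 0: a=3 b=-68855/6162 c=0 d=19559/6162
  seg 1: a=-5 b=-5089/3081 c=19559/2054 d=-23851/6162
  seg 2: a=-1 b=35623/6162 c=-2146/1027 d=11221/55458
  seg 3: a=3 b=-3985/3081 c=-1655/6162 d=521/4266
  seg 4: a=0 b=2419/6162 c=853/1027 d=-853/6162
S(3/4) = -531281/131456

Δ: Δ0=-8, Δ1=4, Δ2=4/3, Δ3=-1, Δ4=3/2
row 1: diag=4, rhs=72; c'=1/4, d'=18
row 2: denom=8−1·1/4=31/4; d'=(-16−1·18)/(31/4)=-136/31
row 3: denom=12−3·12/31=336/31; d'=(-14−3·-136/31)/(336/31)=-13/168
row 4: denom=10−3·31/112=1027/112; d'=(15−3·-13/168)/(1027/112)=1706/1027
back: M4=1706/1027
back: M3=-13/168−31/112·1706/1027=-1655/3081
back: M2=-136/31−12/31·-1655/3081=-4292/1027
back: M1=18−1/4·-4292/1027=19559/1027
M: M0=0, M1=19559/1027, M2=-4292/1027, M3=-1655/3081, M4=1706/1027, M5=0
seg 0: a=3, c=M0/2=0, d=(M1−M0)/(6·1)=19559/6162, b=Δ0−h0·(2M0+M1)/6=-68855/6162
seg 1: a=-5, c=M1/2=19559/2054, d=(M2−M1)/(6·1)=-23851/6162, b=Δ1−h1·(2M1+M2)/6=-5089/3081
seg 2: a=-1, c=M2/2=-2146/1027, d=(M3−M2)/(6·3)=11221/55458, b=Δ2−h2·(2M2+M3)/6=35623/6162
seg 3: a=3, c=M3/2=-1655/6162, d=(M4−M3)/(6·3)=521/4266, b=Δ3−h3·(2M3+M4)/6=-3985/3081
seg 4: a=0, c=M4/2=853/1027, d=(M5−M4)/(6·2)=-853/6162, b=Δ4−h4·(2M4+M5)/6=2419/6162
t_q=3/4 → seg 0, τ=3/4; S=3+-68855/6162·τ+0·τ²+19559/6162·τ³=-531281/131456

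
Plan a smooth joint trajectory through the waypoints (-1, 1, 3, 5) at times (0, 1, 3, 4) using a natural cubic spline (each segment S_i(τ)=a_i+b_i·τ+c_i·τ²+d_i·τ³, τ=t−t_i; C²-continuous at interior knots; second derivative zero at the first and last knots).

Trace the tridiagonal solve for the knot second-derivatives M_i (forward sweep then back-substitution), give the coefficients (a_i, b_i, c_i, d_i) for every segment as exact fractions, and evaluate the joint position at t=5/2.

  seg 0: a=-1 b=9/4 c=0 d=-1/4
  seg 1: a=1 b=3/2 c=-3/4 d=1/4
  seg 2: a=3 b=3/2 c=3/4 d=-1/4
S(5/2) = 77/32

Δ: Δ0=2, Δ1=1, Δ2=2
row 1: diag=6, rhs=-6; c'=1/3, d'=-1
row 2: denom=6−2·1/3=16/3; d'=(6−2·-1)/(16/3)=3/2
back: M2=3/2
back: M1=-1−1/3·3/2=-3/2
M: M0=0, M1=-3/2, M2=3/2, M3=0
seg 0: a=-1, c=M0/2=0, d=(M1−M0)/(6·1)=-1/4, b=Δ0−h0·(2M0+M1)/6=9/4
seg 1: a=1, c=M1/2=-3/4, d=(M2−M1)/(6·2)=1/4, b=Δ1−h1·(2M1+M2)/6=3/2
seg 2: a=3, c=M2/2=3/4, d=(M3−M2)/(6·1)=-1/4, b=Δ2−h2·(2M2+M3)/6=3/2
t_q=5/2 → seg 1, τ=3/2; S=1+3/2·τ+-3/4·τ²+1/4·τ³=77/32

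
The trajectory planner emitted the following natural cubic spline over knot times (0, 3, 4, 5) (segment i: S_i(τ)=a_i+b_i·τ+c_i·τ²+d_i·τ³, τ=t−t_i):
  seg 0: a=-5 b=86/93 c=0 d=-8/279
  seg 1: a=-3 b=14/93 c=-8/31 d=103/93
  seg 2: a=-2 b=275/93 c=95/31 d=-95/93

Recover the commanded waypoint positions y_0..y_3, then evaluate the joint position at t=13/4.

y_0 = S_0(0) = a_0 = -5
y_1 = S_1(0) = a_1 = -3
y_2 = S_2(0) = a_2 = -2
y_3 = S_2(1) = 3
t_q=13/4 is in segment 1 (τ=1/4); S_1(τ)=-5875/1984

y_0=-5 y_1=-3 y_2=-2 y_3=3
S(13/4) = -5875/1984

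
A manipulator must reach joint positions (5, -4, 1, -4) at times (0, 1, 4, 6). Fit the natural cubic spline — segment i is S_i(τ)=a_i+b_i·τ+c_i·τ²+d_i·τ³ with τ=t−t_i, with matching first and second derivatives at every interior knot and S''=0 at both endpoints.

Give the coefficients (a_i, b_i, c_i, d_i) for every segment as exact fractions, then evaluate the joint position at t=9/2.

Δ: Δ0=-9, Δ1=5/3, Δ2=-5/2
row 1: diag=8, rhs=64; c'=3/8, d'=8
row 2: denom=10−3·3/8=71/8; d'=(-25−3·8)/(71/8)=-392/71
back: M2=-392/71
back: M1=8−3/8·-392/71=715/71
M: M0=0, M1=715/71, M2=-392/71, M3=0
seg 0: a=5, c=M0/2=0, d=(M1−M0)/(6·1)=715/426, b=Δ0−h0·(2M0+M1)/6=-4549/426
seg 1: a=-4, c=M1/2=715/142, d=(M2−M1)/(6·3)=-123/142, b=Δ1−h1·(2M1+M2)/6=-1202/213
seg 2: a=1, c=M2/2=-196/71, d=(M3−M2)/(6·2)=98/213, b=Δ2−h2·(2M2+M3)/6=503/426
t_q=9/2 → seg 2, τ=1/2; S=1+503/426·τ+-196/71·τ²+98/213·τ³=68/71

  seg 0: a=5 b=-4549/426 c=0 d=715/426
  seg 1: a=-4 b=-1202/213 c=715/142 d=-123/142
  seg 2: a=1 b=503/426 c=-196/71 d=98/213
S(9/2) = 68/71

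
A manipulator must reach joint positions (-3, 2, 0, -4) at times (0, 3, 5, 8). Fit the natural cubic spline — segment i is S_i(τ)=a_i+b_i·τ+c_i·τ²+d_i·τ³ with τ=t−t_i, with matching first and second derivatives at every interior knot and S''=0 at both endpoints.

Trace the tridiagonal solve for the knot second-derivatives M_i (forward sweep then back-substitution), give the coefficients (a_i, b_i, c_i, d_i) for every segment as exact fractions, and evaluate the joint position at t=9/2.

Δ: Δ0=5/3, Δ1=-1, Δ2=-4/3
row 1: diag=10, rhs=-16; c'=1/5, d'=-8/5
row 2: denom=10−2·1/5=48/5; d'=(-2−2·-8/5)/(48/5)=1/8
back: M2=1/8
back: M1=-8/5−1/5·1/8=-13/8
M: M0=0, M1=-13/8, M2=1/8, M3=0
seg 0: a=-3, c=M0/2=0, d=(M1−M0)/(6·3)=-13/144, b=Δ0−h0·(2M0+M1)/6=119/48
seg 1: a=2, c=M1/2=-13/16, d=(M2−M1)/(6·2)=7/48, b=Δ1−h1·(2M1+M2)/6=1/24
seg 2: a=0, c=M2/2=1/16, d=(M3−M2)/(6·3)=-1/144, b=Δ2−h2·(2M2+M3)/6=-35/24
t_q=9/2 → seg 1, τ=3/2; S=2+1/24·τ+-13/16·τ²+7/48·τ³=93/128

  seg 0: a=-3 b=119/48 c=0 d=-13/144
  seg 1: a=2 b=1/24 c=-13/16 d=7/48
  seg 2: a=0 b=-35/24 c=1/16 d=-1/144
S(9/2) = 93/128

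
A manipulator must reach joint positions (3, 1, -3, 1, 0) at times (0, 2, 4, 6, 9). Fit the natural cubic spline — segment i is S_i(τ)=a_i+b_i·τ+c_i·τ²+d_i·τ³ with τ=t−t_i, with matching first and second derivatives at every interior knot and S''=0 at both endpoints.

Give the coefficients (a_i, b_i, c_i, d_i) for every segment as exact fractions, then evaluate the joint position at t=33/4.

Δ: Δ0=-1, Δ1=-2, Δ2=2, Δ3=-1/3
row 1: diag=8, rhs=-6; c'=1/4, d'=-3/4
row 2: denom=8−2·1/4=15/2; d'=(24−2·-3/4)/(15/2)=17/5
row 3: denom=10−2·4/15=142/15; d'=(-14−2·17/5)/(142/15)=-156/71
back: M3=-156/71
back: M2=17/5−4/15·-156/71=283/71
back: M1=-3/4−1/4·283/71=-124/71
M: M0=0, M1=-124/71, M2=283/71, M3=-156/71, M4=0
seg 0: a=3, c=M0/2=0, d=(M1−M0)/(6·2)=-31/213, b=Δ0−h0·(2M0+M1)/6=-89/213
seg 1: a=1, c=M1/2=-62/71, d=(M2−M1)/(6·2)=407/852, b=Δ1−h1·(2M1+M2)/6=-461/213
seg 2: a=-3, c=M2/2=283/142, d=(M3−M2)/(6·2)=-439/852, b=Δ2−h2·(2M2+M3)/6=16/213
seg 3: a=1, c=M3/2=-78/71, d=(M4−M3)/(6·3)=26/213, b=Δ3−h3·(2M3+M4)/6=397/213
t_q=33/4 → seg 3, τ=9/4; S=1+397/213·τ+-78/71·τ²+26/213·τ³=2323/2272

  seg 0: a=3 b=-89/213 c=0 d=-31/213
  seg 1: a=1 b=-461/213 c=-62/71 d=407/852
  seg 2: a=-3 b=16/213 c=283/142 d=-439/852
  seg 3: a=1 b=397/213 c=-78/71 d=26/213
S(33/4) = 2323/2272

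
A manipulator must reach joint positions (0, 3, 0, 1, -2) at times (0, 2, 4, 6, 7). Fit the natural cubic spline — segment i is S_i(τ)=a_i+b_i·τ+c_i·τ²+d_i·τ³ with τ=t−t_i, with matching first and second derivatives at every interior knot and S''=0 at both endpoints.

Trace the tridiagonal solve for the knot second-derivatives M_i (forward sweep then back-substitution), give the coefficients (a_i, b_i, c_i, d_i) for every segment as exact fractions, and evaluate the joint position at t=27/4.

  seg 0: a=0 b=104/41 c=0 d=-85/328
  seg 1: a=3 b=-47/82 c=-255/164 d=179/328
  seg 2: a=0 b=-10/41 c=141/82 d=-221/328
  seg 3: a=1 b=-119/82 c=-381/164 d=127/164
S(27/4) = -11215/10496

Δ: Δ0=3/2, Δ1=-3/2, Δ2=1/2, Δ3=-3
row 1: diag=8, rhs=-18; c'=1/4, d'=-9/4
row 2: denom=8−2·1/4=15/2; d'=(12−2·-9/4)/(15/2)=11/5
row 3: denom=6−2·4/15=82/15; d'=(-21−2·11/5)/(82/15)=-381/82
back: M3=-381/82
back: M2=11/5−4/15·-381/82=141/41
back: M1=-9/4−1/4·141/41=-255/82
M: M0=0, M1=-255/82, M2=141/41, M3=-381/82, M4=0
seg 0: a=0, c=M0/2=0, d=(M1−M0)/(6·2)=-85/328, b=Δ0−h0·(2M0+M1)/6=104/41
seg 1: a=3, c=M1/2=-255/164, d=(M2−M1)/(6·2)=179/328, b=Δ1−h1·(2M1+M2)/6=-47/82
seg 2: a=0, c=M2/2=141/82, d=(M3−M2)/(6·2)=-221/328, b=Δ2−h2·(2M2+M3)/6=-10/41
seg 3: a=1, c=M3/2=-381/164, d=(M4−M3)/(6·1)=127/164, b=Δ3−h3·(2M3+M4)/6=-119/82
t_q=27/4 → seg 3, τ=3/4; S=1+-119/82·τ+-381/164·τ²+127/164·τ³=-11215/10496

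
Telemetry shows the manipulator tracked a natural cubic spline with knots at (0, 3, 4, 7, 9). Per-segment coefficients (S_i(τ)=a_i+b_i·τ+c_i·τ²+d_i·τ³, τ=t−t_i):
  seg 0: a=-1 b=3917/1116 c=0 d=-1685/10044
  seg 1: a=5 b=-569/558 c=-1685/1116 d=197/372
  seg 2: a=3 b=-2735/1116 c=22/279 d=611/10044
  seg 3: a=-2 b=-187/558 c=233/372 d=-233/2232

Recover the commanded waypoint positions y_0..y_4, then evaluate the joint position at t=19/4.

y_0=-1 y_1=5 y_2=3 y_3=-2 y_4=-1
S(19/4) = 9777/7936

y_0 = S_0(0) = a_0 = -1
y_1 = S_1(0) = a_1 = 5
y_2 = S_2(0) = a_2 = 3
y_3 = S_3(0) = a_3 = -2
y_4 = S_3(2) = -1
t_q=19/4 is in segment 2 (τ=3/4); S_2(τ)=9777/7936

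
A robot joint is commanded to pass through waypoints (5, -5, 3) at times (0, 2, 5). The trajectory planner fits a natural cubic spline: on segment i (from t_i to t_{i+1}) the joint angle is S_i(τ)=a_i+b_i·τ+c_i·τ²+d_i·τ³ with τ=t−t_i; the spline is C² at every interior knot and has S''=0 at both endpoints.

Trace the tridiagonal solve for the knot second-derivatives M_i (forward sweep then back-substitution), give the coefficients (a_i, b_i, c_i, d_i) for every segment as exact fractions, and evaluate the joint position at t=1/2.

  seg 0: a=5 b=-98/15 c=0 d=23/60
  seg 1: a=-5 b=-29/15 c=23/10 d=-23/90
S(1/2) = 57/32

Δ: Δ0=-5, Δ1=8/3
row 1: diag=10, rhs=46; c'=3/10, d'=23/5
back: M1=23/5
M: M0=0, M1=23/5, M2=0
seg 0: a=5, c=M0/2=0, d=(M1−M0)/(6·2)=23/60, b=Δ0−h0·(2M0+M1)/6=-98/15
seg 1: a=-5, c=M1/2=23/10, d=(M2−M1)/(6·3)=-23/90, b=Δ1−h1·(2M1+M2)/6=-29/15
t_q=1/2 → seg 0, τ=1/2; S=5+-98/15·τ+0·τ²+23/60·τ³=57/32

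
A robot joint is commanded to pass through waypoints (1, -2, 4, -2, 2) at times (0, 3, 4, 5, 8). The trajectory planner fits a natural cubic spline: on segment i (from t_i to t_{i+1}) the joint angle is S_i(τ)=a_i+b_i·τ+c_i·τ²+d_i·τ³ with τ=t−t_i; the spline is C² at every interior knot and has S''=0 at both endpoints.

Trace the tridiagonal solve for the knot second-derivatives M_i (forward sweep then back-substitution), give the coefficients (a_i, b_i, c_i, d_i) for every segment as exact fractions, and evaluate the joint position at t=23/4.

Δ: Δ0=-1, Δ1=6, Δ2=-6, Δ3=4/3
row 1: diag=8, rhs=42; c'=1/8, d'=21/4
row 2: denom=4−1·1/8=31/8; d'=(-72−1·21/4)/(31/8)=-618/31
row 3: denom=8−1·8/31=240/31; d'=(44−1·-618/31)/(240/31)=991/120
back: M3=991/120
back: M2=-618/31−8/31·991/120=-331/15
back: M1=21/4−1/8·-331/15=961/120
M: M0=0, M1=961/120, M2=-331/15, M3=991/120, M4=0
seg 0: a=1, c=M0/2=0, d=(M1−M0)/(6·3)=961/2160, b=Δ0−h0·(2M0+M1)/6=-1201/240
seg 1: a=-2, c=M1/2=961/240, d=(M2−M1)/(6·1)=-401/80, b=Δ1−h1·(2M1+M2)/6=841/120
seg 2: a=4, c=M2/2=-331/30, d=(M3−M2)/(6·1)=1213/240, b=Δ2−h2·(2M2+M3)/6=-1/48
seg 3: a=-2, c=M3/2=991/240, d=(M4−M3)/(6·3)=-991/2160, b=Δ3−h3·(2M3+M4)/6=-277/40
t_q=23/4 → seg 3, τ=3/4; S=-2+-277/40·τ+991/240·τ²+-991/2160·τ³=-25931/5120

  seg 0: a=1 b=-1201/240 c=0 d=961/2160
  seg 1: a=-2 b=841/120 c=961/240 d=-401/80
  seg 2: a=4 b=-1/48 c=-331/30 d=1213/240
  seg 3: a=-2 b=-277/40 c=991/240 d=-991/2160
S(23/4) = -25931/5120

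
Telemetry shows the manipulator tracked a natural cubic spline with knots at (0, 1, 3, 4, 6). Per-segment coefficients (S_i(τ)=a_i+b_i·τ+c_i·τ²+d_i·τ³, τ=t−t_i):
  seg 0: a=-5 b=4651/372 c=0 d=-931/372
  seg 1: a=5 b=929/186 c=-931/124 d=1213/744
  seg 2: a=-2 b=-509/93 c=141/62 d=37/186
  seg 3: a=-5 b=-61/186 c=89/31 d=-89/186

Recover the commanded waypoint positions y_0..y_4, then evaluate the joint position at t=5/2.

y_0 = S_0(0) = a_0 = -5
y_1 = S_1(0) = a_1 = 5
y_2 = S_2(0) = a_2 = -2
y_3 = S_3(0) = a_3 = -5
y_4 = S_3(2) = 2
t_q=5/2 is in segment 1 (τ=3/2); S_1(τ)=2185/1984

y_0=-5 y_1=5 y_2=-2 y_3=-5 y_4=2
S(5/2) = 2185/1984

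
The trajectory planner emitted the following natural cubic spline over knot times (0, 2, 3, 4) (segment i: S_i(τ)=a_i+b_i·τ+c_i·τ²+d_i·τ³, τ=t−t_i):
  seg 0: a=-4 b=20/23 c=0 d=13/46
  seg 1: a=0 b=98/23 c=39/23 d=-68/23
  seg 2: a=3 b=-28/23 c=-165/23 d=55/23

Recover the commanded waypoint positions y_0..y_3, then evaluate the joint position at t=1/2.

y_0 = S_0(0) = a_0 = -4
y_1 = S_1(0) = a_1 = 0
y_2 = S_2(0) = a_2 = 3
y_3 = S_2(1) = -3
t_q=1/2 is in segment 0 (τ=1/2); S_0(τ)=-1299/368

y_0=-4 y_1=0 y_2=3 y_3=-3
S(1/2) = -1299/368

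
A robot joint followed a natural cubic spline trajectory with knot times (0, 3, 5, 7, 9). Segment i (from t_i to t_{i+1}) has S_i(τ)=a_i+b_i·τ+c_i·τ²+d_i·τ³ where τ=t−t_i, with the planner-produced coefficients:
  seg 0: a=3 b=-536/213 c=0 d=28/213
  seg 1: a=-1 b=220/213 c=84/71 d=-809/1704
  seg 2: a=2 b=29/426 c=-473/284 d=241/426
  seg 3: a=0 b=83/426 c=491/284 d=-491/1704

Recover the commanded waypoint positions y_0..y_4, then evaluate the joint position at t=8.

y_0 = S_0(0) = a_0 = 3
y_1 = S_1(0) = a_1 = -1
y_2 = S_2(0) = a_2 = 2
y_3 = S_3(0) = a_3 = 0
y_4 = S_3(2) = 5
t_q=8 is in segment 3 (τ=1); S_3(τ)=929/568

y_0=3 y_1=-1 y_2=2 y_3=0 y_4=5
S(8) = 929/568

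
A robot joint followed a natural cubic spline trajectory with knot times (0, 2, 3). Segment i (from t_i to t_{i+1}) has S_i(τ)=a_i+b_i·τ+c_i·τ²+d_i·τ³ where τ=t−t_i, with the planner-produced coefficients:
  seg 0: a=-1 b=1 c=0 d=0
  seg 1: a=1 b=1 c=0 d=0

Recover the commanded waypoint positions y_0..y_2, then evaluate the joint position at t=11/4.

y_0=-1 y_1=1 y_2=2
S(11/4) = 7/4

y_0 = S_0(0) = a_0 = -1
y_1 = S_1(0) = a_1 = 1
y_2 = S_1(1) = 2
t_q=11/4 is in segment 1 (τ=3/4); S_1(τ)=7/4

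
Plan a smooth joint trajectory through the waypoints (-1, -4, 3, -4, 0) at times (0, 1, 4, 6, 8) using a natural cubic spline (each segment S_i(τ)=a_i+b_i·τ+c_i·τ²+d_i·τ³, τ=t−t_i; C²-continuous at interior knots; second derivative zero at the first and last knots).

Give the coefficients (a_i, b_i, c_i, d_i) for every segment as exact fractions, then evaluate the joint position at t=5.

Δ: Δ0=-3, Δ1=7/3, Δ2=-7/2, Δ3=2
row 1: diag=8, rhs=32; c'=3/8, d'=4
row 2: denom=10−3·3/8=71/8; d'=(-35−3·4)/(71/8)=-376/71
row 3: denom=8−2·16/71=536/71; d'=(33−2·-376/71)/(536/71)=3095/536
back: M3=3095/536
back: M2=-376/71−16/71·3095/536=-442/67
back: M1=4−3/8·-442/67=1735/268
M: M0=0, M1=1735/268, M2=-442/67, M3=3095/536, M4=0
seg 0: a=-1, c=M0/2=0, d=(M1−M0)/(6·1)=1735/1608, b=Δ0−h0·(2M0+M1)/6=-6559/1608
seg 1: a=-4, c=M1/2=1735/536, d=(M2−M1)/(6·3)=-3503/4824, b=Δ1−h1·(2M1+M2)/6=-677/804
seg 2: a=3, c=M2/2=-221/67, d=(M3−M2)/(6·2)=6631/6432, b=Δ2−h2·(2M2+M3)/6=-1651/1608
seg 3: a=-4, c=M3/2=3095/1072, d=(M4−M3)/(6·2)=-3095/6432, b=Δ3−h3·(2M3+M4)/6=-1487/804
t_q=5 → seg 2, τ=1; S=3+-1651/1608·τ+-221/67·τ²+6631/6432·τ³=-631/2144

  seg 0: a=-1 b=-6559/1608 c=0 d=1735/1608
  seg 1: a=-4 b=-677/804 c=1735/536 d=-3503/4824
  seg 2: a=3 b=-1651/1608 c=-221/67 d=6631/6432
  seg 3: a=-4 b=-1487/804 c=3095/1072 d=-3095/6432
S(5) = -631/2144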